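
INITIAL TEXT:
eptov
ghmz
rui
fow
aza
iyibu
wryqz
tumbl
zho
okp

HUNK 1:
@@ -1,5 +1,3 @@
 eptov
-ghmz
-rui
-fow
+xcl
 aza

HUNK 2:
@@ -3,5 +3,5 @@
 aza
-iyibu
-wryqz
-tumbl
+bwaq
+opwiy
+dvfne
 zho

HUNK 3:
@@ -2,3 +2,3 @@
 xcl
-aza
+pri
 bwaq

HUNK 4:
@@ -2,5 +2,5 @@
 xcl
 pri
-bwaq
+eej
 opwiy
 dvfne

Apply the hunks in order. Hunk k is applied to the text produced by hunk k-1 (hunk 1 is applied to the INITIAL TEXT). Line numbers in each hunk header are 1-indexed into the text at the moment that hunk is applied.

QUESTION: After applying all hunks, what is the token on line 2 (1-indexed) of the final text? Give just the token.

Answer: xcl

Derivation:
Hunk 1: at line 1 remove [ghmz,rui,fow] add [xcl] -> 8 lines: eptov xcl aza iyibu wryqz tumbl zho okp
Hunk 2: at line 3 remove [iyibu,wryqz,tumbl] add [bwaq,opwiy,dvfne] -> 8 lines: eptov xcl aza bwaq opwiy dvfne zho okp
Hunk 3: at line 2 remove [aza] add [pri] -> 8 lines: eptov xcl pri bwaq opwiy dvfne zho okp
Hunk 4: at line 2 remove [bwaq] add [eej] -> 8 lines: eptov xcl pri eej opwiy dvfne zho okp
Final line 2: xcl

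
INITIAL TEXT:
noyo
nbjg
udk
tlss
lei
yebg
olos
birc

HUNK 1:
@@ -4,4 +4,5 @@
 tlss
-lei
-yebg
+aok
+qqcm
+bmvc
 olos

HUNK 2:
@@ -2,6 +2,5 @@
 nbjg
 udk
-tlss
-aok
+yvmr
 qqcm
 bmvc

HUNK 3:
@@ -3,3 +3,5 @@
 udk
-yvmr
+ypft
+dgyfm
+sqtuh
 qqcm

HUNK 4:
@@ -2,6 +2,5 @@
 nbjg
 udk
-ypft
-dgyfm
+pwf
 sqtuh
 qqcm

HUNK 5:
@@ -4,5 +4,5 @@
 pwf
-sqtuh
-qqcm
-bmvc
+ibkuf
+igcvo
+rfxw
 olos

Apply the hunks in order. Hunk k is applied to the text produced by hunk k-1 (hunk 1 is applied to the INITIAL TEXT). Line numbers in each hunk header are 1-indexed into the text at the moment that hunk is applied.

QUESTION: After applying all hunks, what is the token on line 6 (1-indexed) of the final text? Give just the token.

Hunk 1: at line 4 remove [lei,yebg] add [aok,qqcm,bmvc] -> 9 lines: noyo nbjg udk tlss aok qqcm bmvc olos birc
Hunk 2: at line 2 remove [tlss,aok] add [yvmr] -> 8 lines: noyo nbjg udk yvmr qqcm bmvc olos birc
Hunk 3: at line 3 remove [yvmr] add [ypft,dgyfm,sqtuh] -> 10 lines: noyo nbjg udk ypft dgyfm sqtuh qqcm bmvc olos birc
Hunk 4: at line 2 remove [ypft,dgyfm] add [pwf] -> 9 lines: noyo nbjg udk pwf sqtuh qqcm bmvc olos birc
Hunk 5: at line 4 remove [sqtuh,qqcm,bmvc] add [ibkuf,igcvo,rfxw] -> 9 lines: noyo nbjg udk pwf ibkuf igcvo rfxw olos birc
Final line 6: igcvo

Answer: igcvo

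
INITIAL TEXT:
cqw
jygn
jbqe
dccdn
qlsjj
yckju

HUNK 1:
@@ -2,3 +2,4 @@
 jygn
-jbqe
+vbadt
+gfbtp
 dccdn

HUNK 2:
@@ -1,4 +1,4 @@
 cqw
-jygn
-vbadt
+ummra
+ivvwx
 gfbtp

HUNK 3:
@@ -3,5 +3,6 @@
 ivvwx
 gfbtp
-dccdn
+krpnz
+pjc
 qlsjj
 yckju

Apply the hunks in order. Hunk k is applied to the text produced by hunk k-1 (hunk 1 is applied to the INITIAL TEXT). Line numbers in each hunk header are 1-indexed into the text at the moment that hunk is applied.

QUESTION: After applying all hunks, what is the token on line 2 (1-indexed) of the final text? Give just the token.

Answer: ummra

Derivation:
Hunk 1: at line 2 remove [jbqe] add [vbadt,gfbtp] -> 7 lines: cqw jygn vbadt gfbtp dccdn qlsjj yckju
Hunk 2: at line 1 remove [jygn,vbadt] add [ummra,ivvwx] -> 7 lines: cqw ummra ivvwx gfbtp dccdn qlsjj yckju
Hunk 3: at line 3 remove [dccdn] add [krpnz,pjc] -> 8 lines: cqw ummra ivvwx gfbtp krpnz pjc qlsjj yckju
Final line 2: ummra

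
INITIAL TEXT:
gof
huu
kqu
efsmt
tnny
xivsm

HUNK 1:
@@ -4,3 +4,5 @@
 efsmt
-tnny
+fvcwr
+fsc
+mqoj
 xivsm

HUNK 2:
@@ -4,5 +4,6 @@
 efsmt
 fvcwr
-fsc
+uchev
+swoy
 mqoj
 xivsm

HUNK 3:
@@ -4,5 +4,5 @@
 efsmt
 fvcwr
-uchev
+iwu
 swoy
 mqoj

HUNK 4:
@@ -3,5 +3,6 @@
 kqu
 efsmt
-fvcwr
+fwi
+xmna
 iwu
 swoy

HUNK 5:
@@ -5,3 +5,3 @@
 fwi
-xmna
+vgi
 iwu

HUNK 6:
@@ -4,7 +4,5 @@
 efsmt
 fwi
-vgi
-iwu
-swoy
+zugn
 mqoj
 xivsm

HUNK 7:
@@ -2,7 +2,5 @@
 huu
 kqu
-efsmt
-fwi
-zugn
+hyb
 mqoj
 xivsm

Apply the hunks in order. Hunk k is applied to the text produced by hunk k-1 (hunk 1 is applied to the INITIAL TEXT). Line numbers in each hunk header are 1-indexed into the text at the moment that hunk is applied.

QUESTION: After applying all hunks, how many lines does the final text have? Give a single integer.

Answer: 6

Derivation:
Hunk 1: at line 4 remove [tnny] add [fvcwr,fsc,mqoj] -> 8 lines: gof huu kqu efsmt fvcwr fsc mqoj xivsm
Hunk 2: at line 4 remove [fsc] add [uchev,swoy] -> 9 lines: gof huu kqu efsmt fvcwr uchev swoy mqoj xivsm
Hunk 3: at line 4 remove [uchev] add [iwu] -> 9 lines: gof huu kqu efsmt fvcwr iwu swoy mqoj xivsm
Hunk 4: at line 3 remove [fvcwr] add [fwi,xmna] -> 10 lines: gof huu kqu efsmt fwi xmna iwu swoy mqoj xivsm
Hunk 5: at line 5 remove [xmna] add [vgi] -> 10 lines: gof huu kqu efsmt fwi vgi iwu swoy mqoj xivsm
Hunk 6: at line 4 remove [vgi,iwu,swoy] add [zugn] -> 8 lines: gof huu kqu efsmt fwi zugn mqoj xivsm
Hunk 7: at line 2 remove [efsmt,fwi,zugn] add [hyb] -> 6 lines: gof huu kqu hyb mqoj xivsm
Final line count: 6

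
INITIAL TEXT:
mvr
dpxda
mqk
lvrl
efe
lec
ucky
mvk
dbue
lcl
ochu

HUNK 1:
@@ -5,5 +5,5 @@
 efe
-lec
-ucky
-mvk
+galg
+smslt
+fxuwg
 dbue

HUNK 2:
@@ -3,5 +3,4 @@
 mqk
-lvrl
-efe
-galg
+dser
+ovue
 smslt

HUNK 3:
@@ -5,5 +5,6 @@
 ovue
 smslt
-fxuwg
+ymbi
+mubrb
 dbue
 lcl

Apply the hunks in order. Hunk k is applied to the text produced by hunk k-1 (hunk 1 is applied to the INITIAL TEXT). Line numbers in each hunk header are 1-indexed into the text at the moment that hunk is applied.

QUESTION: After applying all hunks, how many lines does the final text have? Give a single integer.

Hunk 1: at line 5 remove [lec,ucky,mvk] add [galg,smslt,fxuwg] -> 11 lines: mvr dpxda mqk lvrl efe galg smslt fxuwg dbue lcl ochu
Hunk 2: at line 3 remove [lvrl,efe,galg] add [dser,ovue] -> 10 lines: mvr dpxda mqk dser ovue smslt fxuwg dbue lcl ochu
Hunk 3: at line 5 remove [fxuwg] add [ymbi,mubrb] -> 11 lines: mvr dpxda mqk dser ovue smslt ymbi mubrb dbue lcl ochu
Final line count: 11

Answer: 11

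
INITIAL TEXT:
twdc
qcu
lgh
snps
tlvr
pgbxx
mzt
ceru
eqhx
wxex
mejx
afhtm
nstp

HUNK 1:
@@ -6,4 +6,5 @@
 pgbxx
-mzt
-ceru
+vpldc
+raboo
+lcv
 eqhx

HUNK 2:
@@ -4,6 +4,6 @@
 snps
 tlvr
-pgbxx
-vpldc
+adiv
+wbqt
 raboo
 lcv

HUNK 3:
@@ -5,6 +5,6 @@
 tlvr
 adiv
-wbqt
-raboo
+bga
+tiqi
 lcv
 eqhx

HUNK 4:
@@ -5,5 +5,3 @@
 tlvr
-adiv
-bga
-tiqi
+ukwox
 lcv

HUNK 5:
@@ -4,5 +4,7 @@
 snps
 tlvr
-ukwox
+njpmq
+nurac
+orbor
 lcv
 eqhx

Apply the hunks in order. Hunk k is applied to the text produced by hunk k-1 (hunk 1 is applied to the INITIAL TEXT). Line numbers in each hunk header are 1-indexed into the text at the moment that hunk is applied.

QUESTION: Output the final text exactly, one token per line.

Answer: twdc
qcu
lgh
snps
tlvr
njpmq
nurac
orbor
lcv
eqhx
wxex
mejx
afhtm
nstp

Derivation:
Hunk 1: at line 6 remove [mzt,ceru] add [vpldc,raboo,lcv] -> 14 lines: twdc qcu lgh snps tlvr pgbxx vpldc raboo lcv eqhx wxex mejx afhtm nstp
Hunk 2: at line 4 remove [pgbxx,vpldc] add [adiv,wbqt] -> 14 lines: twdc qcu lgh snps tlvr adiv wbqt raboo lcv eqhx wxex mejx afhtm nstp
Hunk 3: at line 5 remove [wbqt,raboo] add [bga,tiqi] -> 14 lines: twdc qcu lgh snps tlvr adiv bga tiqi lcv eqhx wxex mejx afhtm nstp
Hunk 4: at line 5 remove [adiv,bga,tiqi] add [ukwox] -> 12 lines: twdc qcu lgh snps tlvr ukwox lcv eqhx wxex mejx afhtm nstp
Hunk 5: at line 4 remove [ukwox] add [njpmq,nurac,orbor] -> 14 lines: twdc qcu lgh snps tlvr njpmq nurac orbor lcv eqhx wxex mejx afhtm nstp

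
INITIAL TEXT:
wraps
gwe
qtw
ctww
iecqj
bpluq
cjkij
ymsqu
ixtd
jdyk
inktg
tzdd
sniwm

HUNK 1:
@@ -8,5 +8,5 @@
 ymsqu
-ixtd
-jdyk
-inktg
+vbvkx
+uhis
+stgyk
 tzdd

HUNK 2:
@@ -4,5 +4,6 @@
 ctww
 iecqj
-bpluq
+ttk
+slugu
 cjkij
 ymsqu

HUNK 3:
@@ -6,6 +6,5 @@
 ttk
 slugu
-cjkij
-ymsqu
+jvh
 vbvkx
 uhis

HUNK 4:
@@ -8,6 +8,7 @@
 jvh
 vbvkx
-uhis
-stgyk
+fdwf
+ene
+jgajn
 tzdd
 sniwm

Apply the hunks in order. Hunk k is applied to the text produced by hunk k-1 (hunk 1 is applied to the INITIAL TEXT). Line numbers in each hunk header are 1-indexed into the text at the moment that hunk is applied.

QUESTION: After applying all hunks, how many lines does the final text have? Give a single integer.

Answer: 14

Derivation:
Hunk 1: at line 8 remove [ixtd,jdyk,inktg] add [vbvkx,uhis,stgyk] -> 13 lines: wraps gwe qtw ctww iecqj bpluq cjkij ymsqu vbvkx uhis stgyk tzdd sniwm
Hunk 2: at line 4 remove [bpluq] add [ttk,slugu] -> 14 lines: wraps gwe qtw ctww iecqj ttk slugu cjkij ymsqu vbvkx uhis stgyk tzdd sniwm
Hunk 3: at line 6 remove [cjkij,ymsqu] add [jvh] -> 13 lines: wraps gwe qtw ctww iecqj ttk slugu jvh vbvkx uhis stgyk tzdd sniwm
Hunk 4: at line 8 remove [uhis,stgyk] add [fdwf,ene,jgajn] -> 14 lines: wraps gwe qtw ctww iecqj ttk slugu jvh vbvkx fdwf ene jgajn tzdd sniwm
Final line count: 14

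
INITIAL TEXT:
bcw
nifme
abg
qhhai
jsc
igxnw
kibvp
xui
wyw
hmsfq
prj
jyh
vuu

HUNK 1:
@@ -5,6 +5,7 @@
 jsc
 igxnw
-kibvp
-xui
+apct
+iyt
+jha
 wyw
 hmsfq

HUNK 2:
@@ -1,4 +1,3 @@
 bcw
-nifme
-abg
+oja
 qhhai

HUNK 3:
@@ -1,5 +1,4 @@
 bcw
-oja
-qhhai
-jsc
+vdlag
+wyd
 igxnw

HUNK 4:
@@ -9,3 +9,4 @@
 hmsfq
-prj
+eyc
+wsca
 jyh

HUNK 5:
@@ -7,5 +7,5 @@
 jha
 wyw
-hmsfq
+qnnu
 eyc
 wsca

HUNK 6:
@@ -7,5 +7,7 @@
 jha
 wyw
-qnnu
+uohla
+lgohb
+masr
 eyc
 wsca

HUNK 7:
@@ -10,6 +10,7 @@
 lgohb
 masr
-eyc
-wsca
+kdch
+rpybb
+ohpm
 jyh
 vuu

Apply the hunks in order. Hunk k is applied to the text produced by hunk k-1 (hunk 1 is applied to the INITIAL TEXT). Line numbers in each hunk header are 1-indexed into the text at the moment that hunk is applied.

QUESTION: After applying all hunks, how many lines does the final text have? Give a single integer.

Answer: 16

Derivation:
Hunk 1: at line 5 remove [kibvp,xui] add [apct,iyt,jha] -> 14 lines: bcw nifme abg qhhai jsc igxnw apct iyt jha wyw hmsfq prj jyh vuu
Hunk 2: at line 1 remove [nifme,abg] add [oja] -> 13 lines: bcw oja qhhai jsc igxnw apct iyt jha wyw hmsfq prj jyh vuu
Hunk 3: at line 1 remove [oja,qhhai,jsc] add [vdlag,wyd] -> 12 lines: bcw vdlag wyd igxnw apct iyt jha wyw hmsfq prj jyh vuu
Hunk 4: at line 9 remove [prj] add [eyc,wsca] -> 13 lines: bcw vdlag wyd igxnw apct iyt jha wyw hmsfq eyc wsca jyh vuu
Hunk 5: at line 7 remove [hmsfq] add [qnnu] -> 13 lines: bcw vdlag wyd igxnw apct iyt jha wyw qnnu eyc wsca jyh vuu
Hunk 6: at line 7 remove [qnnu] add [uohla,lgohb,masr] -> 15 lines: bcw vdlag wyd igxnw apct iyt jha wyw uohla lgohb masr eyc wsca jyh vuu
Hunk 7: at line 10 remove [eyc,wsca] add [kdch,rpybb,ohpm] -> 16 lines: bcw vdlag wyd igxnw apct iyt jha wyw uohla lgohb masr kdch rpybb ohpm jyh vuu
Final line count: 16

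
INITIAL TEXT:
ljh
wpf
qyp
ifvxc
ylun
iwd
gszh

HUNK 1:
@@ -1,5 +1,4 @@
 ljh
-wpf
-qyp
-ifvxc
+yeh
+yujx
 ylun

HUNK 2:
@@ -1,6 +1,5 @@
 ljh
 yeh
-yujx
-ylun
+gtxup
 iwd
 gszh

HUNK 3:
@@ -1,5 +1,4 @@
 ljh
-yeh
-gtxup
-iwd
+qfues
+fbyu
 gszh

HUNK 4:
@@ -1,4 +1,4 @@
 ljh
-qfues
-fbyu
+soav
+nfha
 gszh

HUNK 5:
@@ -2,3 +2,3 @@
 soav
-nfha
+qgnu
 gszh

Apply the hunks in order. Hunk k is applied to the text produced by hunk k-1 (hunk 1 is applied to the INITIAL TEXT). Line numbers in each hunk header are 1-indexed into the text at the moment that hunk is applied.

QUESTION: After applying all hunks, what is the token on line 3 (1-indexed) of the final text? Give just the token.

Hunk 1: at line 1 remove [wpf,qyp,ifvxc] add [yeh,yujx] -> 6 lines: ljh yeh yujx ylun iwd gszh
Hunk 2: at line 1 remove [yujx,ylun] add [gtxup] -> 5 lines: ljh yeh gtxup iwd gszh
Hunk 3: at line 1 remove [yeh,gtxup,iwd] add [qfues,fbyu] -> 4 lines: ljh qfues fbyu gszh
Hunk 4: at line 1 remove [qfues,fbyu] add [soav,nfha] -> 4 lines: ljh soav nfha gszh
Hunk 5: at line 2 remove [nfha] add [qgnu] -> 4 lines: ljh soav qgnu gszh
Final line 3: qgnu

Answer: qgnu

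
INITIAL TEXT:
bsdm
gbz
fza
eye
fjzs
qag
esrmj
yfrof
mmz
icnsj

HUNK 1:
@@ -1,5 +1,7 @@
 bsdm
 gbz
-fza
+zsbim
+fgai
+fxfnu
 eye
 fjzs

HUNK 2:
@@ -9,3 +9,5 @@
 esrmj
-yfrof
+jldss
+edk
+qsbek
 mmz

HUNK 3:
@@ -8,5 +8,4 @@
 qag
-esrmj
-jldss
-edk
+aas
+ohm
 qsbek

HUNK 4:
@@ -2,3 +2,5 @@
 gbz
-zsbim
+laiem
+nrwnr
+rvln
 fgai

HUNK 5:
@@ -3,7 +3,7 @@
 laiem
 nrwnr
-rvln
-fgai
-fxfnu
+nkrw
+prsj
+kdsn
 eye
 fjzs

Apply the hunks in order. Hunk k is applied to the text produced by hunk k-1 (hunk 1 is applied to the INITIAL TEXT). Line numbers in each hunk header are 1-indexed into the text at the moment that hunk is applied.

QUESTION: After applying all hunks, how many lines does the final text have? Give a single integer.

Answer: 15

Derivation:
Hunk 1: at line 1 remove [fza] add [zsbim,fgai,fxfnu] -> 12 lines: bsdm gbz zsbim fgai fxfnu eye fjzs qag esrmj yfrof mmz icnsj
Hunk 2: at line 9 remove [yfrof] add [jldss,edk,qsbek] -> 14 lines: bsdm gbz zsbim fgai fxfnu eye fjzs qag esrmj jldss edk qsbek mmz icnsj
Hunk 3: at line 8 remove [esrmj,jldss,edk] add [aas,ohm] -> 13 lines: bsdm gbz zsbim fgai fxfnu eye fjzs qag aas ohm qsbek mmz icnsj
Hunk 4: at line 2 remove [zsbim] add [laiem,nrwnr,rvln] -> 15 lines: bsdm gbz laiem nrwnr rvln fgai fxfnu eye fjzs qag aas ohm qsbek mmz icnsj
Hunk 5: at line 3 remove [rvln,fgai,fxfnu] add [nkrw,prsj,kdsn] -> 15 lines: bsdm gbz laiem nrwnr nkrw prsj kdsn eye fjzs qag aas ohm qsbek mmz icnsj
Final line count: 15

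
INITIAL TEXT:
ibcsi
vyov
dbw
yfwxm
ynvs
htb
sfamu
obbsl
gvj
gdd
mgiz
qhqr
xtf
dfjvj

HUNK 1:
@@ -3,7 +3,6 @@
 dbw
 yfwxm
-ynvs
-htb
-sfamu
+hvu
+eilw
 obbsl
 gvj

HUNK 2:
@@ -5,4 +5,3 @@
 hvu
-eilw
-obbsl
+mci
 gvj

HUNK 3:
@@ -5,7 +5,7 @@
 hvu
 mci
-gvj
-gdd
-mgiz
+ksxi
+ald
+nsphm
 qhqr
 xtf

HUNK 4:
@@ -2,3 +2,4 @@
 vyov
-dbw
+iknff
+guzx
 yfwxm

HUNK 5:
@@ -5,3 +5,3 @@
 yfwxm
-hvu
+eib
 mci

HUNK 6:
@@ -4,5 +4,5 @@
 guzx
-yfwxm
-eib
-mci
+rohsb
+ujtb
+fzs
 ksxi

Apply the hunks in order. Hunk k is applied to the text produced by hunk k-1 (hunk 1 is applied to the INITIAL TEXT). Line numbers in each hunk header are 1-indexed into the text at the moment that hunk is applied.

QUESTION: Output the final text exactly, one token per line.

Hunk 1: at line 3 remove [ynvs,htb,sfamu] add [hvu,eilw] -> 13 lines: ibcsi vyov dbw yfwxm hvu eilw obbsl gvj gdd mgiz qhqr xtf dfjvj
Hunk 2: at line 5 remove [eilw,obbsl] add [mci] -> 12 lines: ibcsi vyov dbw yfwxm hvu mci gvj gdd mgiz qhqr xtf dfjvj
Hunk 3: at line 5 remove [gvj,gdd,mgiz] add [ksxi,ald,nsphm] -> 12 lines: ibcsi vyov dbw yfwxm hvu mci ksxi ald nsphm qhqr xtf dfjvj
Hunk 4: at line 2 remove [dbw] add [iknff,guzx] -> 13 lines: ibcsi vyov iknff guzx yfwxm hvu mci ksxi ald nsphm qhqr xtf dfjvj
Hunk 5: at line 5 remove [hvu] add [eib] -> 13 lines: ibcsi vyov iknff guzx yfwxm eib mci ksxi ald nsphm qhqr xtf dfjvj
Hunk 6: at line 4 remove [yfwxm,eib,mci] add [rohsb,ujtb,fzs] -> 13 lines: ibcsi vyov iknff guzx rohsb ujtb fzs ksxi ald nsphm qhqr xtf dfjvj

Answer: ibcsi
vyov
iknff
guzx
rohsb
ujtb
fzs
ksxi
ald
nsphm
qhqr
xtf
dfjvj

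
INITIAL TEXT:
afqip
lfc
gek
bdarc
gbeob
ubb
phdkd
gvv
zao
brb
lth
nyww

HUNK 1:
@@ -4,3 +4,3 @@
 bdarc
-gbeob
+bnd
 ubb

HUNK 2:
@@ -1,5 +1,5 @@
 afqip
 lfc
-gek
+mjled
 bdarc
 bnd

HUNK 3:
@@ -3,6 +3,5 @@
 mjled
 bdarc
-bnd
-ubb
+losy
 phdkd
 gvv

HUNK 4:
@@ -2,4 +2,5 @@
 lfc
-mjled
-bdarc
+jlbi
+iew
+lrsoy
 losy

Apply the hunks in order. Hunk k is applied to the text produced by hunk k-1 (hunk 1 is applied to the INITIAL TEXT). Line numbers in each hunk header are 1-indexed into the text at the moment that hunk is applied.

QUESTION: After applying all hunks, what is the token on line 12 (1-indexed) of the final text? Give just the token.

Hunk 1: at line 4 remove [gbeob] add [bnd] -> 12 lines: afqip lfc gek bdarc bnd ubb phdkd gvv zao brb lth nyww
Hunk 2: at line 1 remove [gek] add [mjled] -> 12 lines: afqip lfc mjled bdarc bnd ubb phdkd gvv zao brb lth nyww
Hunk 3: at line 3 remove [bnd,ubb] add [losy] -> 11 lines: afqip lfc mjled bdarc losy phdkd gvv zao brb lth nyww
Hunk 4: at line 2 remove [mjled,bdarc] add [jlbi,iew,lrsoy] -> 12 lines: afqip lfc jlbi iew lrsoy losy phdkd gvv zao brb lth nyww
Final line 12: nyww

Answer: nyww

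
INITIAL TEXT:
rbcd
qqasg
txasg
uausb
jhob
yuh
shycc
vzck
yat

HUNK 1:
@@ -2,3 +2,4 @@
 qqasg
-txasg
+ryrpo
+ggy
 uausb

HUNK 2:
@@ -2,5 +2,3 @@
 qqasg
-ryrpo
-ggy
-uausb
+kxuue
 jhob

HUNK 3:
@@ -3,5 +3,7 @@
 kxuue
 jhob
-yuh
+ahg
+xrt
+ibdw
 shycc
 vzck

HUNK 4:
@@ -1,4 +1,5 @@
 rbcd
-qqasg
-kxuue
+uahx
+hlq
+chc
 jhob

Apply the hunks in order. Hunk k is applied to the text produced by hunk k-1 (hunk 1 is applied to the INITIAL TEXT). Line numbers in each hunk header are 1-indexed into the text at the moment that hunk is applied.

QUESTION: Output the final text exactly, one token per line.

Answer: rbcd
uahx
hlq
chc
jhob
ahg
xrt
ibdw
shycc
vzck
yat

Derivation:
Hunk 1: at line 2 remove [txasg] add [ryrpo,ggy] -> 10 lines: rbcd qqasg ryrpo ggy uausb jhob yuh shycc vzck yat
Hunk 2: at line 2 remove [ryrpo,ggy,uausb] add [kxuue] -> 8 lines: rbcd qqasg kxuue jhob yuh shycc vzck yat
Hunk 3: at line 3 remove [yuh] add [ahg,xrt,ibdw] -> 10 lines: rbcd qqasg kxuue jhob ahg xrt ibdw shycc vzck yat
Hunk 4: at line 1 remove [qqasg,kxuue] add [uahx,hlq,chc] -> 11 lines: rbcd uahx hlq chc jhob ahg xrt ibdw shycc vzck yat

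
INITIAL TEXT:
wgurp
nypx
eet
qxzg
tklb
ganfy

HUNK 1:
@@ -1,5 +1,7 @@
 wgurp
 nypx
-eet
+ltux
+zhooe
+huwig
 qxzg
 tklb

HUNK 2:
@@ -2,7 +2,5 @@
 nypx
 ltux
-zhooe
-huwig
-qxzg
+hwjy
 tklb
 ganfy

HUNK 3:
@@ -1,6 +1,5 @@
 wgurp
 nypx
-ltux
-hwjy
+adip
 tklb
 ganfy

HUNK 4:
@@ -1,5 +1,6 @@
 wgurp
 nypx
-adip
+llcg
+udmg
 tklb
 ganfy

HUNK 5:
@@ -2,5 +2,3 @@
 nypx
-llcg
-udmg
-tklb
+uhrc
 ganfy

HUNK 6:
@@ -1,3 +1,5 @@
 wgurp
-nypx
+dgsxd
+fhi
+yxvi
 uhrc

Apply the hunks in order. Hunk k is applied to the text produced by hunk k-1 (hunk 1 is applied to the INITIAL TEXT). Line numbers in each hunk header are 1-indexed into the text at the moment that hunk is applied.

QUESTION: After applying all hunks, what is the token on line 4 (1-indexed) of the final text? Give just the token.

Hunk 1: at line 1 remove [eet] add [ltux,zhooe,huwig] -> 8 lines: wgurp nypx ltux zhooe huwig qxzg tklb ganfy
Hunk 2: at line 2 remove [zhooe,huwig,qxzg] add [hwjy] -> 6 lines: wgurp nypx ltux hwjy tklb ganfy
Hunk 3: at line 1 remove [ltux,hwjy] add [adip] -> 5 lines: wgurp nypx adip tklb ganfy
Hunk 4: at line 1 remove [adip] add [llcg,udmg] -> 6 lines: wgurp nypx llcg udmg tklb ganfy
Hunk 5: at line 2 remove [llcg,udmg,tklb] add [uhrc] -> 4 lines: wgurp nypx uhrc ganfy
Hunk 6: at line 1 remove [nypx] add [dgsxd,fhi,yxvi] -> 6 lines: wgurp dgsxd fhi yxvi uhrc ganfy
Final line 4: yxvi

Answer: yxvi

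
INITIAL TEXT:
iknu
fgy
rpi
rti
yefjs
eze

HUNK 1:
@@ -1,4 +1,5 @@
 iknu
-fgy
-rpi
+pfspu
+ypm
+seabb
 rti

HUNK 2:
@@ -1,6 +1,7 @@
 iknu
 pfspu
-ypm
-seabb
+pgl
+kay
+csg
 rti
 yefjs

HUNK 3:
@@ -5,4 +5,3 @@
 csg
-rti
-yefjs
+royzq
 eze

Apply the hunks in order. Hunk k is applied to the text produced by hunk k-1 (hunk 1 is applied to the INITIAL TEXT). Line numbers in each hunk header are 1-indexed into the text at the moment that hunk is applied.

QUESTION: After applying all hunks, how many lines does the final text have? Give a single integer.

Hunk 1: at line 1 remove [fgy,rpi] add [pfspu,ypm,seabb] -> 7 lines: iknu pfspu ypm seabb rti yefjs eze
Hunk 2: at line 1 remove [ypm,seabb] add [pgl,kay,csg] -> 8 lines: iknu pfspu pgl kay csg rti yefjs eze
Hunk 3: at line 5 remove [rti,yefjs] add [royzq] -> 7 lines: iknu pfspu pgl kay csg royzq eze
Final line count: 7

Answer: 7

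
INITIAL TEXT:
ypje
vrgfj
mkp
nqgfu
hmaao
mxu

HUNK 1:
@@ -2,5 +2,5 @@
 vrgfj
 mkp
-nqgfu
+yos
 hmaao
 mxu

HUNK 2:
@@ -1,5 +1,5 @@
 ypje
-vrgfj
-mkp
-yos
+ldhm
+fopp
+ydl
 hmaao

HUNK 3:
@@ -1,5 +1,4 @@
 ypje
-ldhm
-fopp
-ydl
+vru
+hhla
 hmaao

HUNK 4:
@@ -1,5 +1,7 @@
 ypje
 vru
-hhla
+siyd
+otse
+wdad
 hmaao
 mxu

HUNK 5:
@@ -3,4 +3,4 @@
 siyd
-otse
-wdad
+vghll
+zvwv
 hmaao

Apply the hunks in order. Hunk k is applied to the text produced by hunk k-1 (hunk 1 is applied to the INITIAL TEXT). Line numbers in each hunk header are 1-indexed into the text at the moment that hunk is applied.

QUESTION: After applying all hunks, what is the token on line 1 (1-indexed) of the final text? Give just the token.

Hunk 1: at line 2 remove [nqgfu] add [yos] -> 6 lines: ypje vrgfj mkp yos hmaao mxu
Hunk 2: at line 1 remove [vrgfj,mkp,yos] add [ldhm,fopp,ydl] -> 6 lines: ypje ldhm fopp ydl hmaao mxu
Hunk 3: at line 1 remove [ldhm,fopp,ydl] add [vru,hhla] -> 5 lines: ypje vru hhla hmaao mxu
Hunk 4: at line 1 remove [hhla] add [siyd,otse,wdad] -> 7 lines: ypje vru siyd otse wdad hmaao mxu
Hunk 5: at line 3 remove [otse,wdad] add [vghll,zvwv] -> 7 lines: ypje vru siyd vghll zvwv hmaao mxu
Final line 1: ypje

Answer: ypje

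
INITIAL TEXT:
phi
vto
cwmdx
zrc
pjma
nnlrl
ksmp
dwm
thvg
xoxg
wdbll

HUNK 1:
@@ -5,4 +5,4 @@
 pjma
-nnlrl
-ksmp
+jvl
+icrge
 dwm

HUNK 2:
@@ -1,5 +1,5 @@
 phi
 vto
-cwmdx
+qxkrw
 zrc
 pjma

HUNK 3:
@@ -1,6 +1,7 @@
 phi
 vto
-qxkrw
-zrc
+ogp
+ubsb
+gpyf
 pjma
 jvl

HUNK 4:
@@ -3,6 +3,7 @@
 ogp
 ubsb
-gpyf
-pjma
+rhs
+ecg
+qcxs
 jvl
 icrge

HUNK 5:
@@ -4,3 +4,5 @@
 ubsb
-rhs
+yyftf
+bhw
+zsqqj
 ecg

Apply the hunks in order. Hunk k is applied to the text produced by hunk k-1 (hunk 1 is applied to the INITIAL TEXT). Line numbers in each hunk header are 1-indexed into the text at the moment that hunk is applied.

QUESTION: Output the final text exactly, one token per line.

Hunk 1: at line 5 remove [nnlrl,ksmp] add [jvl,icrge] -> 11 lines: phi vto cwmdx zrc pjma jvl icrge dwm thvg xoxg wdbll
Hunk 2: at line 1 remove [cwmdx] add [qxkrw] -> 11 lines: phi vto qxkrw zrc pjma jvl icrge dwm thvg xoxg wdbll
Hunk 3: at line 1 remove [qxkrw,zrc] add [ogp,ubsb,gpyf] -> 12 lines: phi vto ogp ubsb gpyf pjma jvl icrge dwm thvg xoxg wdbll
Hunk 4: at line 3 remove [gpyf,pjma] add [rhs,ecg,qcxs] -> 13 lines: phi vto ogp ubsb rhs ecg qcxs jvl icrge dwm thvg xoxg wdbll
Hunk 5: at line 4 remove [rhs] add [yyftf,bhw,zsqqj] -> 15 lines: phi vto ogp ubsb yyftf bhw zsqqj ecg qcxs jvl icrge dwm thvg xoxg wdbll

Answer: phi
vto
ogp
ubsb
yyftf
bhw
zsqqj
ecg
qcxs
jvl
icrge
dwm
thvg
xoxg
wdbll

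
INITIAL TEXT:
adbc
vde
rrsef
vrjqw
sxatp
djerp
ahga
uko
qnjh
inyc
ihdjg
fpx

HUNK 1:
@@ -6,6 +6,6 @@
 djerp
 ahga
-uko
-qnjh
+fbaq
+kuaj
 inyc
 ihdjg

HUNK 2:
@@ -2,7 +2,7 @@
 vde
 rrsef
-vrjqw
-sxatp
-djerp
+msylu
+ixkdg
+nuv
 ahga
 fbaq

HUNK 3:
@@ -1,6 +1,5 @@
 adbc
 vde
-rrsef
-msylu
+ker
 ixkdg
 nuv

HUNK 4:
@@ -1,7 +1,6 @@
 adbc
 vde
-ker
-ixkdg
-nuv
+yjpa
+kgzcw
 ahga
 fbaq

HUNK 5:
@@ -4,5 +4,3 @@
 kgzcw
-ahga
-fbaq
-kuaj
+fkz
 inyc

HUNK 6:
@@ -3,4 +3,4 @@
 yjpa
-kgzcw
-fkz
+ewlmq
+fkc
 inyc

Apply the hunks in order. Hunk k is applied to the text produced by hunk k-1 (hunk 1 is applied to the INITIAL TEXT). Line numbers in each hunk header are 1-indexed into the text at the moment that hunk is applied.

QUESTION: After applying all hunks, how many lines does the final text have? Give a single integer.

Hunk 1: at line 6 remove [uko,qnjh] add [fbaq,kuaj] -> 12 lines: adbc vde rrsef vrjqw sxatp djerp ahga fbaq kuaj inyc ihdjg fpx
Hunk 2: at line 2 remove [vrjqw,sxatp,djerp] add [msylu,ixkdg,nuv] -> 12 lines: adbc vde rrsef msylu ixkdg nuv ahga fbaq kuaj inyc ihdjg fpx
Hunk 3: at line 1 remove [rrsef,msylu] add [ker] -> 11 lines: adbc vde ker ixkdg nuv ahga fbaq kuaj inyc ihdjg fpx
Hunk 4: at line 1 remove [ker,ixkdg,nuv] add [yjpa,kgzcw] -> 10 lines: adbc vde yjpa kgzcw ahga fbaq kuaj inyc ihdjg fpx
Hunk 5: at line 4 remove [ahga,fbaq,kuaj] add [fkz] -> 8 lines: adbc vde yjpa kgzcw fkz inyc ihdjg fpx
Hunk 6: at line 3 remove [kgzcw,fkz] add [ewlmq,fkc] -> 8 lines: adbc vde yjpa ewlmq fkc inyc ihdjg fpx
Final line count: 8

Answer: 8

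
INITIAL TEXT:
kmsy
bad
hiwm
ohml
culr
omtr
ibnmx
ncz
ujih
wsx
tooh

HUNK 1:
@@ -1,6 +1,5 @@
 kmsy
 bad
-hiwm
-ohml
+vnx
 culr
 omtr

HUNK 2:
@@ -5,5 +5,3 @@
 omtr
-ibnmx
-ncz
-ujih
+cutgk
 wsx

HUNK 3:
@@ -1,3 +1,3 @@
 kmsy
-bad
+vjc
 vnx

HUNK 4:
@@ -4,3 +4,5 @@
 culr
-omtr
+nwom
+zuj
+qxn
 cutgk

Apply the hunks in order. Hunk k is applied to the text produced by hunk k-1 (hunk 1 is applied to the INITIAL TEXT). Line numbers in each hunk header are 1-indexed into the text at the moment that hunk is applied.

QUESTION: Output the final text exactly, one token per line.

Hunk 1: at line 1 remove [hiwm,ohml] add [vnx] -> 10 lines: kmsy bad vnx culr omtr ibnmx ncz ujih wsx tooh
Hunk 2: at line 5 remove [ibnmx,ncz,ujih] add [cutgk] -> 8 lines: kmsy bad vnx culr omtr cutgk wsx tooh
Hunk 3: at line 1 remove [bad] add [vjc] -> 8 lines: kmsy vjc vnx culr omtr cutgk wsx tooh
Hunk 4: at line 4 remove [omtr] add [nwom,zuj,qxn] -> 10 lines: kmsy vjc vnx culr nwom zuj qxn cutgk wsx tooh

Answer: kmsy
vjc
vnx
culr
nwom
zuj
qxn
cutgk
wsx
tooh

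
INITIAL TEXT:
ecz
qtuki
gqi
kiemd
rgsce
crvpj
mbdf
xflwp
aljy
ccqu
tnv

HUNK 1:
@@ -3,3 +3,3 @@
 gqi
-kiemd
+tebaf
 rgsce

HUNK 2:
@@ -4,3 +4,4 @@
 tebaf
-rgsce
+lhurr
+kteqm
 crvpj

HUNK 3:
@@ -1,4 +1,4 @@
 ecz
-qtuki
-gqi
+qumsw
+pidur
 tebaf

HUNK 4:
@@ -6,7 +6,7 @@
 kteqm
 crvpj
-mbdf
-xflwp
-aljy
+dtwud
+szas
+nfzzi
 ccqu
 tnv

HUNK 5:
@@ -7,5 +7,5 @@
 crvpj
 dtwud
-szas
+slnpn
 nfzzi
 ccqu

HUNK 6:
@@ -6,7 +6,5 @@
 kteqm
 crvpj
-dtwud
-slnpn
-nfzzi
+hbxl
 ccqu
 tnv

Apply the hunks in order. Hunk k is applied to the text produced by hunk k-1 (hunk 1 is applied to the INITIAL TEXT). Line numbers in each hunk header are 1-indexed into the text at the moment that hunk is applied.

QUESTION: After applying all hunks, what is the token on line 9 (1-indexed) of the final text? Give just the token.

Hunk 1: at line 3 remove [kiemd] add [tebaf] -> 11 lines: ecz qtuki gqi tebaf rgsce crvpj mbdf xflwp aljy ccqu tnv
Hunk 2: at line 4 remove [rgsce] add [lhurr,kteqm] -> 12 lines: ecz qtuki gqi tebaf lhurr kteqm crvpj mbdf xflwp aljy ccqu tnv
Hunk 3: at line 1 remove [qtuki,gqi] add [qumsw,pidur] -> 12 lines: ecz qumsw pidur tebaf lhurr kteqm crvpj mbdf xflwp aljy ccqu tnv
Hunk 4: at line 6 remove [mbdf,xflwp,aljy] add [dtwud,szas,nfzzi] -> 12 lines: ecz qumsw pidur tebaf lhurr kteqm crvpj dtwud szas nfzzi ccqu tnv
Hunk 5: at line 7 remove [szas] add [slnpn] -> 12 lines: ecz qumsw pidur tebaf lhurr kteqm crvpj dtwud slnpn nfzzi ccqu tnv
Hunk 6: at line 6 remove [dtwud,slnpn,nfzzi] add [hbxl] -> 10 lines: ecz qumsw pidur tebaf lhurr kteqm crvpj hbxl ccqu tnv
Final line 9: ccqu

Answer: ccqu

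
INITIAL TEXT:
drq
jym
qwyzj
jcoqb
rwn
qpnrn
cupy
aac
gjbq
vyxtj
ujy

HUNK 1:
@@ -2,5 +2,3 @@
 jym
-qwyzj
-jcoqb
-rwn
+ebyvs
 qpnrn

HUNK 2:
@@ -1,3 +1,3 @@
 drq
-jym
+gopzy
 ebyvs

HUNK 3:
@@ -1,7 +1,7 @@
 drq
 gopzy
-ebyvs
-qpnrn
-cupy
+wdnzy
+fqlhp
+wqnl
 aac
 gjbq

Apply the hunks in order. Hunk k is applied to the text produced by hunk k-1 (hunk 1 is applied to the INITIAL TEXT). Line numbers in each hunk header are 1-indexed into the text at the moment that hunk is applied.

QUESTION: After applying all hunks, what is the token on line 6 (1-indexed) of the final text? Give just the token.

Answer: aac

Derivation:
Hunk 1: at line 2 remove [qwyzj,jcoqb,rwn] add [ebyvs] -> 9 lines: drq jym ebyvs qpnrn cupy aac gjbq vyxtj ujy
Hunk 2: at line 1 remove [jym] add [gopzy] -> 9 lines: drq gopzy ebyvs qpnrn cupy aac gjbq vyxtj ujy
Hunk 3: at line 1 remove [ebyvs,qpnrn,cupy] add [wdnzy,fqlhp,wqnl] -> 9 lines: drq gopzy wdnzy fqlhp wqnl aac gjbq vyxtj ujy
Final line 6: aac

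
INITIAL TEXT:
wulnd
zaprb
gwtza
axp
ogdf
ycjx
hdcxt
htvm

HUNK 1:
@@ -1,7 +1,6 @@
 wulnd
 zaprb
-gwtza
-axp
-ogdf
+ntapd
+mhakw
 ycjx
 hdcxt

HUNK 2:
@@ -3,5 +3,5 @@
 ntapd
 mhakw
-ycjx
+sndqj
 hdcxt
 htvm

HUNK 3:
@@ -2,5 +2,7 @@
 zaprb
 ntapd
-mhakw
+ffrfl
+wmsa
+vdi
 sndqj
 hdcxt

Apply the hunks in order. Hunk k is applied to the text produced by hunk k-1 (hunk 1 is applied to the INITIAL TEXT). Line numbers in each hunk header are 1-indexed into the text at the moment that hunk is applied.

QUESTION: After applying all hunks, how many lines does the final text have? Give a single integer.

Answer: 9

Derivation:
Hunk 1: at line 1 remove [gwtza,axp,ogdf] add [ntapd,mhakw] -> 7 lines: wulnd zaprb ntapd mhakw ycjx hdcxt htvm
Hunk 2: at line 3 remove [ycjx] add [sndqj] -> 7 lines: wulnd zaprb ntapd mhakw sndqj hdcxt htvm
Hunk 3: at line 2 remove [mhakw] add [ffrfl,wmsa,vdi] -> 9 lines: wulnd zaprb ntapd ffrfl wmsa vdi sndqj hdcxt htvm
Final line count: 9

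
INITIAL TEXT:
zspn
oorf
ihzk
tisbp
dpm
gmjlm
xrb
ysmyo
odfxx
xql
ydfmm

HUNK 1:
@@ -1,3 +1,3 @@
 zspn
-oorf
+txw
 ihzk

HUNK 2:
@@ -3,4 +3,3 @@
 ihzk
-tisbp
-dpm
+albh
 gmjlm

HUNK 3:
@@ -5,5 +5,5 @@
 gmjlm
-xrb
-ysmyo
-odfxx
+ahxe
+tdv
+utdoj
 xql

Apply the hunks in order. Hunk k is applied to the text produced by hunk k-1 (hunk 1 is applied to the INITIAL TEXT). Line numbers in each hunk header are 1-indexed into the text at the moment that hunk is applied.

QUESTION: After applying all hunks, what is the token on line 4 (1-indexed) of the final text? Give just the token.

Hunk 1: at line 1 remove [oorf] add [txw] -> 11 lines: zspn txw ihzk tisbp dpm gmjlm xrb ysmyo odfxx xql ydfmm
Hunk 2: at line 3 remove [tisbp,dpm] add [albh] -> 10 lines: zspn txw ihzk albh gmjlm xrb ysmyo odfxx xql ydfmm
Hunk 3: at line 5 remove [xrb,ysmyo,odfxx] add [ahxe,tdv,utdoj] -> 10 lines: zspn txw ihzk albh gmjlm ahxe tdv utdoj xql ydfmm
Final line 4: albh

Answer: albh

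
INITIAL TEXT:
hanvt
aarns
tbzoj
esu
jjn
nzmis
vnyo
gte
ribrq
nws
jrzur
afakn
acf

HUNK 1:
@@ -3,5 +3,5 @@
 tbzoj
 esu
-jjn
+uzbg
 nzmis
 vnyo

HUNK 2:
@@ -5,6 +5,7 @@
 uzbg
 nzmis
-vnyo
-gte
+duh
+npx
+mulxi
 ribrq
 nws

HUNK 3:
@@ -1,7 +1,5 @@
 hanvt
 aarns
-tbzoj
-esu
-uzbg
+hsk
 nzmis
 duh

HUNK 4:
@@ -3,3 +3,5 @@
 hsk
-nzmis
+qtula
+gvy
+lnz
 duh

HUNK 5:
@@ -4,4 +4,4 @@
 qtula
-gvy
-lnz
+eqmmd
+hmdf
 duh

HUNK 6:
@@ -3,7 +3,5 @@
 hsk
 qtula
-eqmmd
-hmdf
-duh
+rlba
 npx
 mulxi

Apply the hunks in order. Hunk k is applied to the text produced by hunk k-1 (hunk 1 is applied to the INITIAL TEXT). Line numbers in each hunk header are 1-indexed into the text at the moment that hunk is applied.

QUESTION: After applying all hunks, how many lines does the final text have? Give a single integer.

Hunk 1: at line 3 remove [jjn] add [uzbg] -> 13 lines: hanvt aarns tbzoj esu uzbg nzmis vnyo gte ribrq nws jrzur afakn acf
Hunk 2: at line 5 remove [vnyo,gte] add [duh,npx,mulxi] -> 14 lines: hanvt aarns tbzoj esu uzbg nzmis duh npx mulxi ribrq nws jrzur afakn acf
Hunk 3: at line 1 remove [tbzoj,esu,uzbg] add [hsk] -> 12 lines: hanvt aarns hsk nzmis duh npx mulxi ribrq nws jrzur afakn acf
Hunk 4: at line 3 remove [nzmis] add [qtula,gvy,lnz] -> 14 lines: hanvt aarns hsk qtula gvy lnz duh npx mulxi ribrq nws jrzur afakn acf
Hunk 5: at line 4 remove [gvy,lnz] add [eqmmd,hmdf] -> 14 lines: hanvt aarns hsk qtula eqmmd hmdf duh npx mulxi ribrq nws jrzur afakn acf
Hunk 6: at line 3 remove [eqmmd,hmdf,duh] add [rlba] -> 12 lines: hanvt aarns hsk qtula rlba npx mulxi ribrq nws jrzur afakn acf
Final line count: 12

Answer: 12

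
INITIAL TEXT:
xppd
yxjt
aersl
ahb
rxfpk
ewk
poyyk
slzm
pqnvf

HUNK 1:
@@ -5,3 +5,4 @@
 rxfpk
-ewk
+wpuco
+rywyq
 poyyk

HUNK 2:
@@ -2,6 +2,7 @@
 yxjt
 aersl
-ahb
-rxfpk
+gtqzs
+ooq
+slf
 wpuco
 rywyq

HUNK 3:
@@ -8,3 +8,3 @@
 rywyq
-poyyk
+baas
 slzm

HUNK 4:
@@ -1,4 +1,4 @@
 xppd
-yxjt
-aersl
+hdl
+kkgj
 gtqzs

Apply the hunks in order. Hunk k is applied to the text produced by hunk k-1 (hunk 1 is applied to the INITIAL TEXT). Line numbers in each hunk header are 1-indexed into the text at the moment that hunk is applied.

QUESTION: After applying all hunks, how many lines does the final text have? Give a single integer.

Hunk 1: at line 5 remove [ewk] add [wpuco,rywyq] -> 10 lines: xppd yxjt aersl ahb rxfpk wpuco rywyq poyyk slzm pqnvf
Hunk 2: at line 2 remove [ahb,rxfpk] add [gtqzs,ooq,slf] -> 11 lines: xppd yxjt aersl gtqzs ooq slf wpuco rywyq poyyk slzm pqnvf
Hunk 3: at line 8 remove [poyyk] add [baas] -> 11 lines: xppd yxjt aersl gtqzs ooq slf wpuco rywyq baas slzm pqnvf
Hunk 4: at line 1 remove [yxjt,aersl] add [hdl,kkgj] -> 11 lines: xppd hdl kkgj gtqzs ooq slf wpuco rywyq baas slzm pqnvf
Final line count: 11

Answer: 11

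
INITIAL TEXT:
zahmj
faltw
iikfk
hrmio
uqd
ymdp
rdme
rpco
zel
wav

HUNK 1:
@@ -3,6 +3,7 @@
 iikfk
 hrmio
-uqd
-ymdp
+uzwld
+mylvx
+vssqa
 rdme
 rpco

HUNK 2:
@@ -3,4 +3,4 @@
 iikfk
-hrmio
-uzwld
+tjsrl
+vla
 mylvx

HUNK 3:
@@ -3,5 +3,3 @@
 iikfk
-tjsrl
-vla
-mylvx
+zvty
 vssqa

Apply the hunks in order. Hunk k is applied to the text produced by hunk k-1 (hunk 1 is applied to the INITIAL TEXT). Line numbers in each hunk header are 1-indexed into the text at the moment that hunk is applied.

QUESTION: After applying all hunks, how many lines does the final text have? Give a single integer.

Answer: 9

Derivation:
Hunk 1: at line 3 remove [uqd,ymdp] add [uzwld,mylvx,vssqa] -> 11 lines: zahmj faltw iikfk hrmio uzwld mylvx vssqa rdme rpco zel wav
Hunk 2: at line 3 remove [hrmio,uzwld] add [tjsrl,vla] -> 11 lines: zahmj faltw iikfk tjsrl vla mylvx vssqa rdme rpco zel wav
Hunk 3: at line 3 remove [tjsrl,vla,mylvx] add [zvty] -> 9 lines: zahmj faltw iikfk zvty vssqa rdme rpco zel wav
Final line count: 9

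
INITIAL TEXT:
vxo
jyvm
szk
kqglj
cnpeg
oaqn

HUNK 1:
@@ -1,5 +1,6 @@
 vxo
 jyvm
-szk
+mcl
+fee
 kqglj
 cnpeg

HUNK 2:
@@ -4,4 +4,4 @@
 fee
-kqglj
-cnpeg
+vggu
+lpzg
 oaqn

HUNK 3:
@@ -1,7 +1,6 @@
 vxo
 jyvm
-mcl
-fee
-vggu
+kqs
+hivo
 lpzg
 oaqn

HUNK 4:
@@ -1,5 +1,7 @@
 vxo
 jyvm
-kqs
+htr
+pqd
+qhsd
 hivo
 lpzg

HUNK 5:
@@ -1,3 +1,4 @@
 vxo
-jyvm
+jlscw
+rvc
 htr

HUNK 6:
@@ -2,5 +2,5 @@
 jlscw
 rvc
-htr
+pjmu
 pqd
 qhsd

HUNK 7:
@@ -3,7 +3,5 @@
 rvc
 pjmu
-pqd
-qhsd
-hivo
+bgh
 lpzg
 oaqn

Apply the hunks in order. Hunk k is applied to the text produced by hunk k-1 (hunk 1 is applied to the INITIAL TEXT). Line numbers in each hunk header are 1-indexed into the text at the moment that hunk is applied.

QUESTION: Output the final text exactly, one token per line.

Answer: vxo
jlscw
rvc
pjmu
bgh
lpzg
oaqn

Derivation:
Hunk 1: at line 1 remove [szk] add [mcl,fee] -> 7 lines: vxo jyvm mcl fee kqglj cnpeg oaqn
Hunk 2: at line 4 remove [kqglj,cnpeg] add [vggu,lpzg] -> 7 lines: vxo jyvm mcl fee vggu lpzg oaqn
Hunk 3: at line 1 remove [mcl,fee,vggu] add [kqs,hivo] -> 6 lines: vxo jyvm kqs hivo lpzg oaqn
Hunk 4: at line 1 remove [kqs] add [htr,pqd,qhsd] -> 8 lines: vxo jyvm htr pqd qhsd hivo lpzg oaqn
Hunk 5: at line 1 remove [jyvm] add [jlscw,rvc] -> 9 lines: vxo jlscw rvc htr pqd qhsd hivo lpzg oaqn
Hunk 6: at line 2 remove [htr] add [pjmu] -> 9 lines: vxo jlscw rvc pjmu pqd qhsd hivo lpzg oaqn
Hunk 7: at line 3 remove [pqd,qhsd,hivo] add [bgh] -> 7 lines: vxo jlscw rvc pjmu bgh lpzg oaqn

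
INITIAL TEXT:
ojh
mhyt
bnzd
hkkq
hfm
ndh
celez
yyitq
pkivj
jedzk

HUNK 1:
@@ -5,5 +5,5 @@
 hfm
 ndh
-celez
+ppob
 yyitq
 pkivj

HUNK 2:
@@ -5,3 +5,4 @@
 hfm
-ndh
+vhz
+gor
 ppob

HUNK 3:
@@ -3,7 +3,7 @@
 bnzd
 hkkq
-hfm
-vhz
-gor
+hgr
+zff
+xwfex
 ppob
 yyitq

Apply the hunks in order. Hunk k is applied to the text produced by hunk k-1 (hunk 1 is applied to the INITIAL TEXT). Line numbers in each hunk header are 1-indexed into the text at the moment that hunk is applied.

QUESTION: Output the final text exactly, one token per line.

Hunk 1: at line 5 remove [celez] add [ppob] -> 10 lines: ojh mhyt bnzd hkkq hfm ndh ppob yyitq pkivj jedzk
Hunk 2: at line 5 remove [ndh] add [vhz,gor] -> 11 lines: ojh mhyt bnzd hkkq hfm vhz gor ppob yyitq pkivj jedzk
Hunk 3: at line 3 remove [hfm,vhz,gor] add [hgr,zff,xwfex] -> 11 lines: ojh mhyt bnzd hkkq hgr zff xwfex ppob yyitq pkivj jedzk

Answer: ojh
mhyt
bnzd
hkkq
hgr
zff
xwfex
ppob
yyitq
pkivj
jedzk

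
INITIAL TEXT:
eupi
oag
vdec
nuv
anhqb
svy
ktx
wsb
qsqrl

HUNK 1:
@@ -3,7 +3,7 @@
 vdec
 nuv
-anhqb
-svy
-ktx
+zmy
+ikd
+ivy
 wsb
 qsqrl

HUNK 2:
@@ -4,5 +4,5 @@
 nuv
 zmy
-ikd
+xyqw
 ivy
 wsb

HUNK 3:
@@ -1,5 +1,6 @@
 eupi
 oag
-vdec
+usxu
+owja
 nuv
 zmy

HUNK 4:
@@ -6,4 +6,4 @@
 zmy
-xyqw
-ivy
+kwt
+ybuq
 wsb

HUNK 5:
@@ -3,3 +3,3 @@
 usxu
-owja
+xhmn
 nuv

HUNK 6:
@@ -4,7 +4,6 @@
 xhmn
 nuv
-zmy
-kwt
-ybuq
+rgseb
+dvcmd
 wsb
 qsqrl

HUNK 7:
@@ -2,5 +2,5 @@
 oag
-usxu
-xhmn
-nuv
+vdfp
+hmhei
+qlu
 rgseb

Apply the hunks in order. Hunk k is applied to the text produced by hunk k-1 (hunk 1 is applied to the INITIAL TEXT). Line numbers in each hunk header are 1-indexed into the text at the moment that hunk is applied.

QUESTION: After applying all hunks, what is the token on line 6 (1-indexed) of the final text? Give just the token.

Hunk 1: at line 3 remove [anhqb,svy,ktx] add [zmy,ikd,ivy] -> 9 lines: eupi oag vdec nuv zmy ikd ivy wsb qsqrl
Hunk 2: at line 4 remove [ikd] add [xyqw] -> 9 lines: eupi oag vdec nuv zmy xyqw ivy wsb qsqrl
Hunk 3: at line 1 remove [vdec] add [usxu,owja] -> 10 lines: eupi oag usxu owja nuv zmy xyqw ivy wsb qsqrl
Hunk 4: at line 6 remove [xyqw,ivy] add [kwt,ybuq] -> 10 lines: eupi oag usxu owja nuv zmy kwt ybuq wsb qsqrl
Hunk 5: at line 3 remove [owja] add [xhmn] -> 10 lines: eupi oag usxu xhmn nuv zmy kwt ybuq wsb qsqrl
Hunk 6: at line 4 remove [zmy,kwt,ybuq] add [rgseb,dvcmd] -> 9 lines: eupi oag usxu xhmn nuv rgseb dvcmd wsb qsqrl
Hunk 7: at line 2 remove [usxu,xhmn,nuv] add [vdfp,hmhei,qlu] -> 9 lines: eupi oag vdfp hmhei qlu rgseb dvcmd wsb qsqrl
Final line 6: rgseb

Answer: rgseb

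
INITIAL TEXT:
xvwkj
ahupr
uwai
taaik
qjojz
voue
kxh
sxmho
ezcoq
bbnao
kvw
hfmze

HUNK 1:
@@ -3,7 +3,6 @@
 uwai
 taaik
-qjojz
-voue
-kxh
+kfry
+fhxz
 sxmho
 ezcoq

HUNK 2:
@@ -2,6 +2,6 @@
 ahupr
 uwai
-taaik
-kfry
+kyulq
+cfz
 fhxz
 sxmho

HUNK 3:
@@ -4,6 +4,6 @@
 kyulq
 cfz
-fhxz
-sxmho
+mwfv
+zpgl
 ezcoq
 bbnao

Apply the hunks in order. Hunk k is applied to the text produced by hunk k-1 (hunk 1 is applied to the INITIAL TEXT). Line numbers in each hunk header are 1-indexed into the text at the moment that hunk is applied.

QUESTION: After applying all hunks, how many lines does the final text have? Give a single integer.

Answer: 11

Derivation:
Hunk 1: at line 3 remove [qjojz,voue,kxh] add [kfry,fhxz] -> 11 lines: xvwkj ahupr uwai taaik kfry fhxz sxmho ezcoq bbnao kvw hfmze
Hunk 2: at line 2 remove [taaik,kfry] add [kyulq,cfz] -> 11 lines: xvwkj ahupr uwai kyulq cfz fhxz sxmho ezcoq bbnao kvw hfmze
Hunk 3: at line 4 remove [fhxz,sxmho] add [mwfv,zpgl] -> 11 lines: xvwkj ahupr uwai kyulq cfz mwfv zpgl ezcoq bbnao kvw hfmze
Final line count: 11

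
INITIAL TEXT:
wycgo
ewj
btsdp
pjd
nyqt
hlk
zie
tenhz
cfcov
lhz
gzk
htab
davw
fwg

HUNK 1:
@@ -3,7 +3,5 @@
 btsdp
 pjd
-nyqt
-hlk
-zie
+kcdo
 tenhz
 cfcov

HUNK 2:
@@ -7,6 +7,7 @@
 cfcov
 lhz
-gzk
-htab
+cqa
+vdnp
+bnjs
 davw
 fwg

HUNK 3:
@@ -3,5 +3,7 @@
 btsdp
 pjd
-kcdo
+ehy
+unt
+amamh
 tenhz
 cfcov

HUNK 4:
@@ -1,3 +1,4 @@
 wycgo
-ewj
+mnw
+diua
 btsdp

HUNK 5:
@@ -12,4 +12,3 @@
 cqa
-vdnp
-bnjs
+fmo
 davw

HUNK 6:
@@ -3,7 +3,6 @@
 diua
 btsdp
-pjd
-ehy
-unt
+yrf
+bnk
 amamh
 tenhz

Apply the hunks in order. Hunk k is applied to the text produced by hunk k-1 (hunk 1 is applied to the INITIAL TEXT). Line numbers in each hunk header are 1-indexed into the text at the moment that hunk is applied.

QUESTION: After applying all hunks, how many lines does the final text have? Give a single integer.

Hunk 1: at line 3 remove [nyqt,hlk,zie] add [kcdo] -> 12 lines: wycgo ewj btsdp pjd kcdo tenhz cfcov lhz gzk htab davw fwg
Hunk 2: at line 7 remove [gzk,htab] add [cqa,vdnp,bnjs] -> 13 lines: wycgo ewj btsdp pjd kcdo tenhz cfcov lhz cqa vdnp bnjs davw fwg
Hunk 3: at line 3 remove [kcdo] add [ehy,unt,amamh] -> 15 lines: wycgo ewj btsdp pjd ehy unt amamh tenhz cfcov lhz cqa vdnp bnjs davw fwg
Hunk 4: at line 1 remove [ewj] add [mnw,diua] -> 16 lines: wycgo mnw diua btsdp pjd ehy unt amamh tenhz cfcov lhz cqa vdnp bnjs davw fwg
Hunk 5: at line 12 remove [vdnp,bnjs] add [fmo] -> 15 lines: wycgo mnw diua btsdp pjd ehy unt amamh tenhz cfcov lhz cqa fmo davw fwg
Hunk 6: at line 3 remove [pjd,ehy,unt] add [yrf,bnk] -> 14 lines: wycgo mnw diua btsdp yrf bnk amamh tenhz cfcov lhz cqa fmo davw fwg
Final line count: 14

Answer: 14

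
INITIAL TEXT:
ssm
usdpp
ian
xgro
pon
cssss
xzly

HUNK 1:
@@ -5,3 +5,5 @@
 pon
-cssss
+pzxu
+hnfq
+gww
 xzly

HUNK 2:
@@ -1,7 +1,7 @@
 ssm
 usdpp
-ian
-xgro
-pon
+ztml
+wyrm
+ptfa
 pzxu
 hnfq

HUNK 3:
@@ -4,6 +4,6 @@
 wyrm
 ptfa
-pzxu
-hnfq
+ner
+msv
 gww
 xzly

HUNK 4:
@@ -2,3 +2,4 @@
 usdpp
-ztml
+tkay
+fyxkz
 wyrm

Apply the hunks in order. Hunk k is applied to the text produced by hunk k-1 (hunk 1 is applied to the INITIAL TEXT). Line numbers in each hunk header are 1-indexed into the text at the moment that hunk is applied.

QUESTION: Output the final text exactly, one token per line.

Answer: ssm
usdpp
tkay
fyxkz
wyrm
ptfa
ner
msv
gww
xzly

Derivation:
Hunk 1: at line 5 remove [cssss] add [pzxu,hnfq,gww] -> 9 lines: ssm usdpp ian xgro pon pzxu hnfq gww xzly
Hunk 2: at line 1 remove [ian,xgro,pon] add [ztml,wyrm,ptfa] -> 9 lines: ssm usdpp ztml wyrm ptfa pzxu hnfq gww xzly
Hunk 3: at line 4 remove [pzxu,hnfq] add [ner,msv] -> 9 lines: ssm usdpp ztml wyrm ptfa ner msv gww xzly
Hunk 4: at line 2 remove [ztml] add [tkay,fyxkz] -> 10 lines: ssm usdpp tkay fyxkz wyrm ptfa ner msv gww xzly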